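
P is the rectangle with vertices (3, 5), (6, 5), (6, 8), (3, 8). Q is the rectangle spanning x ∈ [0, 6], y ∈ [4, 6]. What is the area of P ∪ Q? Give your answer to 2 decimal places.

18.00

By inclusion–exclusion:
Individual areas: |P| = 9, |Q| = 12.
|P∩Q|: x∈[3,6], y∈[5,6] → 3·1 = 3.
|P ∪ Q| = 21 − 3 = 18.00.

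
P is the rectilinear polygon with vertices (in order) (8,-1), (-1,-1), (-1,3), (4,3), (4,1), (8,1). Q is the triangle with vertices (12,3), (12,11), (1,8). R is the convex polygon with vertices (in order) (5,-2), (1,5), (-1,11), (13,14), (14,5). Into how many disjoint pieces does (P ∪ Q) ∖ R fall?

(P ∪ Q) ∖ R splits into 3 disjoint pieces (area 17.1429, area 1.1429, area 0.0801).

3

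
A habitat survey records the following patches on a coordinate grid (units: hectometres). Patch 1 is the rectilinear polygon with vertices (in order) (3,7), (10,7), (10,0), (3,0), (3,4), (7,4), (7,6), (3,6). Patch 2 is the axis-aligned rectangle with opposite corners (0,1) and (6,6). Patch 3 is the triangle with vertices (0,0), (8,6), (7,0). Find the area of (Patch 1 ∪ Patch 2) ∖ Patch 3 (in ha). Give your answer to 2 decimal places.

|Patch 1 ∪ Patch 2| = 62.
|(Patch 1 ∪ Patch 2) ∩ Patch 3| = 17.7917.
|(Patch 1 ∪ Patch 2) ∖ Patch 3| = 62 − 17.7917 = 44.21.

44.21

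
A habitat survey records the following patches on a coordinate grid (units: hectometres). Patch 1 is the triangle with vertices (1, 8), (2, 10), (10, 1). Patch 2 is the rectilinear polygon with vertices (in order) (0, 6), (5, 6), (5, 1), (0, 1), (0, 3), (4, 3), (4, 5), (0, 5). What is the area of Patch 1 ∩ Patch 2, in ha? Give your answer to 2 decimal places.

0.79

The intersection is the polygon with vertices (3.571,6), (5,6), (5,4.889).
By the shoelace formula its area is 0.79.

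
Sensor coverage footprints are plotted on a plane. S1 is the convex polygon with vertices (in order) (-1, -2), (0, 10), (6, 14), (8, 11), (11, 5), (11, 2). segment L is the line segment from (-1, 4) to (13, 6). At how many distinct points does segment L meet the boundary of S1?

The segment meets the boundary at (10.667,5.667), (-0.494,4.072).

2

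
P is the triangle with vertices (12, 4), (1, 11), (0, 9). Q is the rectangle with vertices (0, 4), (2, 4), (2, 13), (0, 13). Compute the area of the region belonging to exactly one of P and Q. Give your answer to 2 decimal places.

25.47

|P| = 14.5, |Q| = 18, |P∩Q| = 3.5152.
|P △ Q| = |P| + |Q| − 2·|P∩Q| = 14.5 + 18 − 7.0303 = 25.47.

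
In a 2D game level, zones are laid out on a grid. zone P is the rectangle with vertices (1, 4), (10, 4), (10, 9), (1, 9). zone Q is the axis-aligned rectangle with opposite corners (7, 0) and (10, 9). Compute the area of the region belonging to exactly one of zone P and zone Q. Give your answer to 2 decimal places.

|zone P∩zone Q|: x∈[7,10], y∈[4,9] → 3·5 = 15.
|zone P △ zone Q| = |zone P| + |zone Q| − 2·|zone P∩zone Q| = 45 + 27 − 30 = 42.00.

42.00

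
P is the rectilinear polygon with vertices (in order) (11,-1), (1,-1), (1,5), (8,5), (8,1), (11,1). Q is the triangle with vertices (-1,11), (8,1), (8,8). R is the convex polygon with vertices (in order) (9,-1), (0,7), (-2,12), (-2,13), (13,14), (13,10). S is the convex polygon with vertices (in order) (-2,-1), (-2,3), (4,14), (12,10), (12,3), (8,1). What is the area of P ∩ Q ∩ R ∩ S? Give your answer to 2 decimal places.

7.20

The intersection is the polygon with vertices (4.4,5), (8,5), (8,1).
By the shoelace formula its area is 7.20.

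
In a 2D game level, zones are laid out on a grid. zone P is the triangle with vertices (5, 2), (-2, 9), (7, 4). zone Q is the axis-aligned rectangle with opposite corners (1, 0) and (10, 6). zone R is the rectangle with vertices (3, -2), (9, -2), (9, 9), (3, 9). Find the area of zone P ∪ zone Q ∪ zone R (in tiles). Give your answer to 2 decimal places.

By inclusion–exclusion:
Individual areas: |zone P| = 14, |zone Q| = 54, |zone R| = 66.
|zone P∩zone Q| = 10.4.
|zone P∩zone R| = 8.4444.
|zone Q∩zone R|: x∈[3,9], y∈[0,6] → 6·6 = 36.
|zone P∩zone Q∩zone R| = 8.4.
|zone P ∪ zone Q ∪ zone R| = 134 − 54.8444 + 8.4 = 87.56.

87.56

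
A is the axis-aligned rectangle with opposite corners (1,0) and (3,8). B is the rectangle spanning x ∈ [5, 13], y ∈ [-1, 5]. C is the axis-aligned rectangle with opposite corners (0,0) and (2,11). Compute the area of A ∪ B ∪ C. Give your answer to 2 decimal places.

By inclusion–exclusion:
Individual areas: |A| = 16, |B| = 48, |C| = 22.
|A∩B| = 0 (no overlap).
|A∩C|: x∈[1,2], y∈[0,8] → 1·8 = 8.
|B∩C| = 0 (no overlap).
|A∩B∩C| = 0.
|A ∪ B ∪ C| = 86 − 8 + 0 = 78.00.

78.00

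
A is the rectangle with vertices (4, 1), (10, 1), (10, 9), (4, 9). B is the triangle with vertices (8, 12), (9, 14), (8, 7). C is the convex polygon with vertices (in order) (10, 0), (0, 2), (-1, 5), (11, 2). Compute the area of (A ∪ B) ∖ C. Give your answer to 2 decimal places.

|A ∪ B| = 50.2143.
|(A ∪ B) ∩ C| = 11.9.
|(A ∪ B) ∖ C| = 50.2143 − 11.9 = 38.31.

38.31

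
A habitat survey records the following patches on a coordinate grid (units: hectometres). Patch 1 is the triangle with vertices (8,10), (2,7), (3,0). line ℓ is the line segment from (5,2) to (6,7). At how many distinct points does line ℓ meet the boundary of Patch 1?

1

The segment meets the boundary at (5.667,5.333).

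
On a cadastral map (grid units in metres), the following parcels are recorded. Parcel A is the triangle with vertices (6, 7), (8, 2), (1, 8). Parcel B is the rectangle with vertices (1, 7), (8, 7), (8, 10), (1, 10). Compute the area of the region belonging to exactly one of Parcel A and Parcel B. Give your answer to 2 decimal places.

28.67

|Parcel A| = 11.5, |Parcel B| = 21, |Parcel A∩Parcel B| = 1.9167.
|Parcel A △ Parcel B| = |Parcel A| + |Parcel B| − 2·|Parcel A∩Parcel B| = 11.5 + 21 − 3.8333 = 28.67.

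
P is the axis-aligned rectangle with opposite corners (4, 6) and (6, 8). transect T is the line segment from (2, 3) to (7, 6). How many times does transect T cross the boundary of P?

0

The segment lies entirely outside P and never meets its boundary.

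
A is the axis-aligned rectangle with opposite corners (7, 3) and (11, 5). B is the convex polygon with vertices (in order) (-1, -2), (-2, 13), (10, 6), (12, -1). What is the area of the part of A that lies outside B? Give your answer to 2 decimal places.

0.86

|A| = 8, |A∩B| = 7.1429.
|A ∖ B| = |A| − |A∩B| = 8 − 7.1429 = 0.86.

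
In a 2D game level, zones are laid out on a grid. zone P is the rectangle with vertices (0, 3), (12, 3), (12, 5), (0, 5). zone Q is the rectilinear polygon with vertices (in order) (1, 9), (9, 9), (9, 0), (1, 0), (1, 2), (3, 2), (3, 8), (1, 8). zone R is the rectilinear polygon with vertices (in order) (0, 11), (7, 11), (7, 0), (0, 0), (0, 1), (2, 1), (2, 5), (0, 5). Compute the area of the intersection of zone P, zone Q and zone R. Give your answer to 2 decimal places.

8.00

The intersection is the polygon with vertices (3,3), (3,5), (7,5), (7,3).
By the shoelace formula its area is 8.00.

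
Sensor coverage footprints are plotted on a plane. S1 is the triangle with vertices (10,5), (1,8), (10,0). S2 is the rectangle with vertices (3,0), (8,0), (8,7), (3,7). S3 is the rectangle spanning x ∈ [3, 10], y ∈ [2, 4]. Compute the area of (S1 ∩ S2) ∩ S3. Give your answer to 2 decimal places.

The region (S1 ∩ S2) ∩ S3 is the polygon with vertices (8,2), (7.75,2), (5.5,4), (8,4).
By the shoelace formula its area is 2.75.

2.75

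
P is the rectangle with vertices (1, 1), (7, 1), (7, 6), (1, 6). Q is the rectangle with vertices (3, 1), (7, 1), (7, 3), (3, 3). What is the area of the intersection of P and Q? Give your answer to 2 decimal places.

8.00

|P∩Q|: x∈[3,7], y∈[1,3] → 4·2 = 8.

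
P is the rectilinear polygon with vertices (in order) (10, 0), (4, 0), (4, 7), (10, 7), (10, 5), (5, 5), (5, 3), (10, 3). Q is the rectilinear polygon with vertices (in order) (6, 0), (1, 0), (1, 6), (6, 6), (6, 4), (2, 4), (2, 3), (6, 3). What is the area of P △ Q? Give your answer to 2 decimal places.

40.00

|P| = 32, |Q| = 26, |P∩Q| = 9.
|P △ Q| = |P| + |Q| − 2·|P∩Q| = 32 + 26 − 18 = 40.00.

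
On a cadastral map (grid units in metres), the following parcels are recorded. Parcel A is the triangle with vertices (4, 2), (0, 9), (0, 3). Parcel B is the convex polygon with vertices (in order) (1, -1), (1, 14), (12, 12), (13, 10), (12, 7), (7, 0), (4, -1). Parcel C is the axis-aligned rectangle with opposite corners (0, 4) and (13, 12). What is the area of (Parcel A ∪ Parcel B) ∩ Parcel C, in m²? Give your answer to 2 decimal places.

The region (Parcel A ∪ Parcel B) ∩ Parcel C is the polygon with vertices (0,9), (1,7.25), (1,12), (12,12), (13,10), (12,7), (9.857,4), (0,4).
By the shoelace formula its area is 91.41.

91.41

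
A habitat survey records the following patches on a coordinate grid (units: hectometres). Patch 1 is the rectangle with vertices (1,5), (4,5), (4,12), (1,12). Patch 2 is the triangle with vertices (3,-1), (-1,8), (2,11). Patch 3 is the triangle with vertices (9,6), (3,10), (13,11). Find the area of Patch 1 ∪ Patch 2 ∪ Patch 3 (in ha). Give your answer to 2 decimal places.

By inclusion–exclusion:
Individual areas: |Patch 1| = 21, |Patch 2| = 19.5, |Patch 3| = 23.
|Patch 1∩Patch 2| = 7.
|Patch 1∩Patch 3| = 0.3833.
|Patch 2∩Patch 3| = 0.
|Patch 1∩Patch 2∩Patch 3| = 0.
|Patch 1 ∪ Patch 2 ∪ Patch 3| = 63.5 − 7.3833 + 0 = 56.12.

56.12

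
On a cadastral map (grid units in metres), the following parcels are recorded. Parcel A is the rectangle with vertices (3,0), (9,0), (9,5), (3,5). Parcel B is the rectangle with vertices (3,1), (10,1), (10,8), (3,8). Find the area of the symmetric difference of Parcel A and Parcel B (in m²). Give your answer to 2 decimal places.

|Parcel A∩Parcel B|: x∈[3,9], y∈[1,5] → 6·4 = 24.
|Parcel A △ Parcel B| = |Parcel A| + |Parcel B| − 2·|Parcel A∩Parcel B| = 30 + 49 − 48 = 31.00.

31.00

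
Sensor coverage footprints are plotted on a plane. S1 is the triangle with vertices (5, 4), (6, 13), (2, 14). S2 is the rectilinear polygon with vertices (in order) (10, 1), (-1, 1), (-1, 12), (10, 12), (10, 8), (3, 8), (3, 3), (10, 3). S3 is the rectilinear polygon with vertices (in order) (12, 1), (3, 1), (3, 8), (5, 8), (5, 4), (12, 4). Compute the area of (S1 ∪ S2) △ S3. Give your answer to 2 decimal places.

|S1 ∪ S2| = 94.6333.
|(S1 ∪ S2) ∩ S3| = 16.4.
|(S1 ∪ S2) △ S3| = 94.6333 + 35 − 32.8 = 96.83.

96.83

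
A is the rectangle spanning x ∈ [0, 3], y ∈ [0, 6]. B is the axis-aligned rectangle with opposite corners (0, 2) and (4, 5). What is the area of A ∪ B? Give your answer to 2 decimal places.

By inclusion–exclusion:
Individual areas: |A| = 18, |B| = 12.
|A∩B|: x∈[0,3], y∈[2,5] → 3·3 = 9.
|A ∪ B| = 30 − 9 = 21.00.

21.00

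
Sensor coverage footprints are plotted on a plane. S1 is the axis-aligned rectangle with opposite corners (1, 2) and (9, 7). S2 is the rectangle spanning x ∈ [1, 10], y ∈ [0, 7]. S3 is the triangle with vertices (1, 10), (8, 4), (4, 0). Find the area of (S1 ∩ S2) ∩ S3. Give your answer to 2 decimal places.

The region (S1 ∩ S2) ∩ S3 is the polygon with vertices (3.4,2), (1.9,7), (4.5,7), (8,4), (6,2).
By the shoelace formula its area is 19.50.

19.50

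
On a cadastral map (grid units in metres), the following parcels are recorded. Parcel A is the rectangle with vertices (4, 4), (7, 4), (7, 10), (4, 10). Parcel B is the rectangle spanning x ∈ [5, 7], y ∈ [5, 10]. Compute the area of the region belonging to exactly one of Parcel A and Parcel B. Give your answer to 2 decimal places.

|Parcel A∩Parcel B|: x∈[5,7], y∈[5,10] → 2·5 = 10.
|Parcel A △ Parcel B| = |Parcel A| + |Parcel B| − 2·|Parcel A∩Parcel B| = 18 + 10 − 20 = 8.00.

8.00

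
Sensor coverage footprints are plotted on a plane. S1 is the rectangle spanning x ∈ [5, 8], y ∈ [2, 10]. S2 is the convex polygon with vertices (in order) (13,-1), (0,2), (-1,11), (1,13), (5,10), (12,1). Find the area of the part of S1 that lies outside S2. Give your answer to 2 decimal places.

|S1| = 24, |S1∩S2| = 18.2143.
|S1 ∖ S2| = |S1| − |S1∩S2| = 24 − 18.2143 = 5.79.

5.79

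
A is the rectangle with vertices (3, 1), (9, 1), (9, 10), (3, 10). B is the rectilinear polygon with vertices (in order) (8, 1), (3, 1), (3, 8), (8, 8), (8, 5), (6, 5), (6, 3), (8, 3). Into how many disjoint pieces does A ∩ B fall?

A ∩ B is a single connected region.

1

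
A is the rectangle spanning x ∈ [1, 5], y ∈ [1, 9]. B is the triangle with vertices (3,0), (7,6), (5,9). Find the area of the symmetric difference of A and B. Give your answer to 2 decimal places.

|A| = 32, |B| = 12, |A∩B| = 5.7778.
|A △ B| = |A| + |B| − 2·|A∩B| = 32 + 12 − 11.5556 = 32.44.

32.44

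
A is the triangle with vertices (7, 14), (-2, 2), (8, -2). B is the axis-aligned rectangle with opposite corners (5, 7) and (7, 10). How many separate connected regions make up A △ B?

A △ B is a single connected region.

1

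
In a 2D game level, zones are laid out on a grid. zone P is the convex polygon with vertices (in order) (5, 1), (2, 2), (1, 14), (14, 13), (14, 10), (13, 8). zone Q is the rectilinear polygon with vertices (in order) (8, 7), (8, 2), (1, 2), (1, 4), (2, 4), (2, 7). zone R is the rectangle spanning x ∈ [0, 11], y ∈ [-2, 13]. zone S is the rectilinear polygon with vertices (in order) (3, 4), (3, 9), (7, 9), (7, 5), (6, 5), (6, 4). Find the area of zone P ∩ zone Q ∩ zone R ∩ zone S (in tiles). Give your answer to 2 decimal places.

The intersection is the polygon with vertices (7,7), (7,5), (6,5), (6,4), (3,4), (3,7).
By the shoelace formula its area is 11.00.

11.00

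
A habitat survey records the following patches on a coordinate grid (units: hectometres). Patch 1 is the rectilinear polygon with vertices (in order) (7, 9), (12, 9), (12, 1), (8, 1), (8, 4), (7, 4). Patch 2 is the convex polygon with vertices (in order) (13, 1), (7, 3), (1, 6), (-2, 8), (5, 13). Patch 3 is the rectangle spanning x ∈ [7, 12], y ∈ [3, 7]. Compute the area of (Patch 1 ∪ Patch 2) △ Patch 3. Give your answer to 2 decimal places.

67.58

|Patch 1 ∪ Patch 2| = 87.5833.
|(Patch 1 ∪ Patch 2) ∩ Patch 3| = 20.
|(Patch 1 ∪ Patch 2) △ Patch 3| = 87.5833 + 20 − 40 = 67.58.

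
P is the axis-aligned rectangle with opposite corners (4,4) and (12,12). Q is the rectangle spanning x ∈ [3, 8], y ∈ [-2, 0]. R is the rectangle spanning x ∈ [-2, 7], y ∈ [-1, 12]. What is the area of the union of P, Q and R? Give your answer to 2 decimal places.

163.00

By inclusion–exclusion:
Individual areas: |P| = 64, |Q| = 10, |R| = 117.
|P∩Q| = 0 (no overlap).
|P∩R|: x∈[4,7], y∈[4,12] → 3·8 = 24.
|Q∩R|: x∈[3,7], y∈[-1,0] → 4·1 = 4.
|P∩Q∩R| = 0.
|P ∪ Q ∪ R| = 191 − 28 + 0 = 163.00.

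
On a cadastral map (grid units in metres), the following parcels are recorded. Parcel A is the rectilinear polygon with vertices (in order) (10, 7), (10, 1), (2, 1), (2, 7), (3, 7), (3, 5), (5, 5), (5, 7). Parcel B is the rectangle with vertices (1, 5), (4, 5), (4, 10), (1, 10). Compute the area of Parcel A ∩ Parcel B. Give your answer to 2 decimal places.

2.00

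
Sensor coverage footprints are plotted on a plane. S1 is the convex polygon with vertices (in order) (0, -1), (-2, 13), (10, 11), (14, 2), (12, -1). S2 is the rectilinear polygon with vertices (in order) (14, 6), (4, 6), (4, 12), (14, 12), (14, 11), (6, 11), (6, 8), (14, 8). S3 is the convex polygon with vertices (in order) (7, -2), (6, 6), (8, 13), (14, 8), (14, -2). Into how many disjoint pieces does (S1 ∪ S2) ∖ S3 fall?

2

(S1 ∪ S2) ∖ S3 splits into 2 disjoint pieces (area 101.2054, area 4.2).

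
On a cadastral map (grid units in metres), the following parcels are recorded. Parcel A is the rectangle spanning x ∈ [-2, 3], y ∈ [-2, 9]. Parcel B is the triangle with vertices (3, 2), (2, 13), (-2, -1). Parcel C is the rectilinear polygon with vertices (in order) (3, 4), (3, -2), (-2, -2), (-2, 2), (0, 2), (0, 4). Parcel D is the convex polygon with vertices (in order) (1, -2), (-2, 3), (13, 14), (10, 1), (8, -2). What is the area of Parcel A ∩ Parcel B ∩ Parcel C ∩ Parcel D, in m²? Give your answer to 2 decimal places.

The intersection is the polygon with vertices (-0.235,0.059), (-1.226,1.71), (-1.143,2), (0,2), (0,4), (2.818,4), (3,2).
By the shoelace formula its area is 10.05.

10.05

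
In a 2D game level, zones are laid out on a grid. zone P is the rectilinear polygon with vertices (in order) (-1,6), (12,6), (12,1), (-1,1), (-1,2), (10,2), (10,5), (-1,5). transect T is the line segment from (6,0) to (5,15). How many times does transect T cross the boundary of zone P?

The segment meets the boundary at (5.6,6), (5.667,5), (5.867,2), (5.933,1).

4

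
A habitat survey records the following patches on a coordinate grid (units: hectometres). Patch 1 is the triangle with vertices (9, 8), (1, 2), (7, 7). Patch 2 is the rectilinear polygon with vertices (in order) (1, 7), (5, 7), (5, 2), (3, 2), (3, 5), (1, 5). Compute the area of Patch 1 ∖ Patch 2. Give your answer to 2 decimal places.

|Patch 1| = 2, |Patch 1∩Patch 2| = 0.5.
|Patch 1 ∖ Patch 2| = |Patch 1| − |Patch 1∩Patch 2| = 2 − 0.5 = 1.50.

1.50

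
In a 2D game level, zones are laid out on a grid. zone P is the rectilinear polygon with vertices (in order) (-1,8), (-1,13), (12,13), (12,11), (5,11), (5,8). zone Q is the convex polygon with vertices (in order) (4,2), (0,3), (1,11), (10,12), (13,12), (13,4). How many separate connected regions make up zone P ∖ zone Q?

1

zone P ∖ zone Q is a single connected region.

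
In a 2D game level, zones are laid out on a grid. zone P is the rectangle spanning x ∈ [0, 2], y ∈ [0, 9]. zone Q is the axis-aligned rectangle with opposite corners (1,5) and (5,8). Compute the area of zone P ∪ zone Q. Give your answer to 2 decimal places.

By inclusion–exclusion:
Individual areas: |zone P| = 18, |zone Q| = 12.
|zone P∩zone Q|: x∈[1,2], y∈[5,8] → 1·3 = 3.
|zone P ∪ zone Q| = 30 − 3 = 27.00.

27.00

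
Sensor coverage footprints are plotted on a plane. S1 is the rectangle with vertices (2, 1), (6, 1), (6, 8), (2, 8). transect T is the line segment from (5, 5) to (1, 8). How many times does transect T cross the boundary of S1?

1

The segment meets the boundary at (2,7.25).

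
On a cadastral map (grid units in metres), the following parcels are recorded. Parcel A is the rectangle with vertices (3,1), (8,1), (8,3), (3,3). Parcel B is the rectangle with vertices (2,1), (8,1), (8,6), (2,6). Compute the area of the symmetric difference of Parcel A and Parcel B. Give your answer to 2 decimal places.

20.00

|Parcel A∩Parcel B|: x∈[3,8], y∈[1,3] → 5·2 = 10.
|Parcel A △ Parcel B| = |Parcel A| + |Parcel B| − 2·|Parcel A∩Parcel B| = 10 + 30 − 20 = 20.00.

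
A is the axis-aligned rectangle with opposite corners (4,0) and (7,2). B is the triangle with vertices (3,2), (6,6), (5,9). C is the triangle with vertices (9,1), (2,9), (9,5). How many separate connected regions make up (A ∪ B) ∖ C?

3

(A ∪ B) ∖ C splits into 3 disjoint pieces (area 6, area 0.9659, area 3.2327).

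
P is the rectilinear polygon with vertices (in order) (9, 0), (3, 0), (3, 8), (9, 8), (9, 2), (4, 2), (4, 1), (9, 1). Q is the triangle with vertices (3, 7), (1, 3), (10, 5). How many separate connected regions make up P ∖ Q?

2

P ∖ Q splits into 2 disjoint pieces (area 19.6667, area 11.1429).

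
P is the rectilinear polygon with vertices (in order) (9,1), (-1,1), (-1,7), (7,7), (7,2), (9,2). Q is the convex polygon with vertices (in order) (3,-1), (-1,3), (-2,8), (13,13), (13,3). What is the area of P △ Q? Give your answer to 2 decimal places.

|P| = 50, |Q| = 138, |P∩Q| = 47.8.
|P △ Q| = |P| + |Q| − 2·|P∩Q| = 50 + 138 − 95.6 = 92.40.

92.40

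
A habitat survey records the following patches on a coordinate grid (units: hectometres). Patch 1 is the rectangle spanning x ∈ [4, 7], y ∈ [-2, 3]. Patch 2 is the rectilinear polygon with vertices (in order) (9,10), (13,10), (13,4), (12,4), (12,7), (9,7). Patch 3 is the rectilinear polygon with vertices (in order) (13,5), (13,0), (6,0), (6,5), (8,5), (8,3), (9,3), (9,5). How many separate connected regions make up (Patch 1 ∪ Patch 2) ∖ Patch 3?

2

(Patch 1 ∪ Patch 2) ∖ Patch 3 splits into 2 disjoint pieces (area 12, area 14).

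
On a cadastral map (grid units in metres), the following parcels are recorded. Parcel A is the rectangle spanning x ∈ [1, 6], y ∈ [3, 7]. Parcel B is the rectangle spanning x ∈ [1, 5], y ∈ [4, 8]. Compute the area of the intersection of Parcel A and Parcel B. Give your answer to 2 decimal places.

|Parcel A∩Parcel B|: x∈[1,5], y∈[4,7] → 4·3 = 12.

12.00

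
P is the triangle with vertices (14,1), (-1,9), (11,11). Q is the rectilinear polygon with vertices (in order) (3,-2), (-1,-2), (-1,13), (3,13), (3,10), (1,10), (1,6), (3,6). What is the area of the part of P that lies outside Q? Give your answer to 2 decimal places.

|P| = 63, |P∩Q| = 1.4.
|P ∖ Q| = |P| − |P∩Q| = 63 − 1.4 = 61.60.

61.60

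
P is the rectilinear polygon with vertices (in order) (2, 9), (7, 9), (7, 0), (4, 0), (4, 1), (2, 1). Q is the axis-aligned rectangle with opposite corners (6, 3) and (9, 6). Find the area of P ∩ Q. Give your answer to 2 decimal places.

The intersection is the polygon with vertices (7,3), (6,3), (6,6), (7,6).
By the shoelace formula its area is 3.00.

3.00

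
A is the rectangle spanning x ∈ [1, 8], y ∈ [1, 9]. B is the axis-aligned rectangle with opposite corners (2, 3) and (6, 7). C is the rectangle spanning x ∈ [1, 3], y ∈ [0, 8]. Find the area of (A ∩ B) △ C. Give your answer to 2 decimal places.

|A ∩ B| = 16.
|(A ∩ B) ∩ C| = 4.
|(A ∩ B) △ C| = 16 + 16 − 8 = 24.00.

24.00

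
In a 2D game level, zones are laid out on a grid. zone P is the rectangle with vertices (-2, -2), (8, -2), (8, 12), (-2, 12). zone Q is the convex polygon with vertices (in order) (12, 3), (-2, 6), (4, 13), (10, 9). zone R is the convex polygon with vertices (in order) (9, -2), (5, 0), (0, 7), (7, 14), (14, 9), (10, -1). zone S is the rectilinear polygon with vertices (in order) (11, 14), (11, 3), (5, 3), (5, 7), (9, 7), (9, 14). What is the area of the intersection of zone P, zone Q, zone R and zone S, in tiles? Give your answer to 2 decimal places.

The intersection is the polygon with vertices (8,3.857), (5,4.5), (5,7), (8,7).
By the shoelace formula its area is 8.46.

8.46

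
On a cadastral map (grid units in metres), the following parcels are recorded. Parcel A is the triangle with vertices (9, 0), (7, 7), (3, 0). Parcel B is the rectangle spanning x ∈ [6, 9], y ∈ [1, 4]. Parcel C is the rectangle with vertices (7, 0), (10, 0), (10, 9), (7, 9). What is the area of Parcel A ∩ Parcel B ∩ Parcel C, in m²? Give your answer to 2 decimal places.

The intersection is the polygon with vertices (7,1), (7,4), (7.857,4), (8.714,1).
By the shoelace formula its area is 3.86.

3.86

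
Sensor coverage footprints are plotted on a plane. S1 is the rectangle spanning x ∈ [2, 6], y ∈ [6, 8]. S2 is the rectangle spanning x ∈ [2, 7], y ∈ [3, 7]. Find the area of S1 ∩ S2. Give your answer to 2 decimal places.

4.00

|S1∩S2|: x∈[2,6], y∈[6,7] → 4·1 = 4.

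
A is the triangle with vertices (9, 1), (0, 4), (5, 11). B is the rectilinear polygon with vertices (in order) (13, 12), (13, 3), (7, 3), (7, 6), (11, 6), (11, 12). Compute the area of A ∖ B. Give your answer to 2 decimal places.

37.20

|A| = 39, |A∩B| = 1.8.
|A ∖ B| = |A| − |A∩B| = 39 − 1.8 = 37.20.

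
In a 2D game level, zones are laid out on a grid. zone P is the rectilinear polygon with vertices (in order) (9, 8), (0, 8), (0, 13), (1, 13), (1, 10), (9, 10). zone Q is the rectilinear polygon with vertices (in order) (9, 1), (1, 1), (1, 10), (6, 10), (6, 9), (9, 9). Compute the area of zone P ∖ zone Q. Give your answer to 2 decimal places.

8.00

|zone P| = 21, |zone P∩zone Q| = 13.
|zone P ∖ zone Q| = |zone P| − |zone P∩zone Q| = 21 − 13 = 8.00.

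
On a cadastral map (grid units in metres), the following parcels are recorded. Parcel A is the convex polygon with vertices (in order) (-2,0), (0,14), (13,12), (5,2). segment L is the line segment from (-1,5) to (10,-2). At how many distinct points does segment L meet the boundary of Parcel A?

The segment meets the boundary at (4.113,1.746).

1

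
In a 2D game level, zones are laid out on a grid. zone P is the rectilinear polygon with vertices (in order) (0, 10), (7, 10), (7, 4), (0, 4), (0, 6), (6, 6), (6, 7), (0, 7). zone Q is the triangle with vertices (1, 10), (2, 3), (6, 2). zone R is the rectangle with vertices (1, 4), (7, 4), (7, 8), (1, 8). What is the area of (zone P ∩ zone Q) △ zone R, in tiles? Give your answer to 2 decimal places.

|zone P ∩ zone Q| = 6.9911.
|(zone P ∩ zone Q) ∩ zone R| = 6.0268.
|(zone P ∩ zone Q) △ zone R| = 6.9911 + 24 − 12.0536 = 18.94.

18.94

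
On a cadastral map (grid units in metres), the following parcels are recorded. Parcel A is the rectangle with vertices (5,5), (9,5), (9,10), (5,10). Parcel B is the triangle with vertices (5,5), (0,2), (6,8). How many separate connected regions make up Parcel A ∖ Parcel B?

1

Parcel A ∖ Parcel B is a single connected region.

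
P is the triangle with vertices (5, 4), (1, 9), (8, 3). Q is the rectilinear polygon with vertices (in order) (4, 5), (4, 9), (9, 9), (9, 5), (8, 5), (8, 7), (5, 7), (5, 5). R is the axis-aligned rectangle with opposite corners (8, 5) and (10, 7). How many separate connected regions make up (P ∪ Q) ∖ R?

(P ∪ Q) ∖ R is a single connected region.

1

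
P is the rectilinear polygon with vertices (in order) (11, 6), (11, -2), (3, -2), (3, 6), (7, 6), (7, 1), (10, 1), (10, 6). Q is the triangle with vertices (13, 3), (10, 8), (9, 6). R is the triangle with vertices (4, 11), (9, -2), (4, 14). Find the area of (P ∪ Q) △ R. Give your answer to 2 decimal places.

58.01

|P ∪ Q| = 53.375.
|(P ∪ Q) ∩ R| = 1.4322.
|(P ∪ Q) △ R| = 53.375 + 7.5 − 2.8644 = 58.01.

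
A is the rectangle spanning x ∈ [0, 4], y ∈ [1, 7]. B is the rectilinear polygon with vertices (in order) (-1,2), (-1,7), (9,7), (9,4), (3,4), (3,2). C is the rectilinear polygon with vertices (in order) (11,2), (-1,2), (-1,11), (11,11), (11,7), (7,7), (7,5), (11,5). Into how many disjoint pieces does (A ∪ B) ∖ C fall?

2

(A ∪ B) ∖ C splits into 2 disjoint pieces (area 4, area 4).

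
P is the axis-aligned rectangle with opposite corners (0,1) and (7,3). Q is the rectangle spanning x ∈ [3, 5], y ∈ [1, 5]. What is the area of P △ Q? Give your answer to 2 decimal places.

14.00

|P∩Q|: x∈[3,5], y∈[1,3] → 2·2 = 4.
|P △ Q| = |P| + |Q| − 2·|P∩Q| = 14 + 8 − 8 = 14.00.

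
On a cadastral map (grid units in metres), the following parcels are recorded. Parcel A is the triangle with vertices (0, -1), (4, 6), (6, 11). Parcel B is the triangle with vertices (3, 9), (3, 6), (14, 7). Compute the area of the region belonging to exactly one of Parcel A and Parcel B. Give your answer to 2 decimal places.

|Parcel A| = 3, |Parcel B| = 16.5, |Parcel A∩Parcel B| = 0.9379.
|Parcel A △ Parcel B| = |Parcel A| + |Parcel B| − 2·|Parcel A∩Parcel B| = 3 + 16.5 − 1.8758 = 17.62.

17.62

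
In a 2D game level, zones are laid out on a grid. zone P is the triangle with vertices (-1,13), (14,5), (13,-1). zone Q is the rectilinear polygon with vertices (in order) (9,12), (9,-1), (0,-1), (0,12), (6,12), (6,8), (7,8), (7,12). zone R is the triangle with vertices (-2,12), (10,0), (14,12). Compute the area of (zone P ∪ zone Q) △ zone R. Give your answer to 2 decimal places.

101.90

|zone P ∪ zone Q| = 140.1042.
|(zone P ∪ zone Q) ∩ zone R| = 67.1006.
|(zone P ∪ zone Q) △ zone R| = 140.1042 + 96 − 134.2013 = 101.90.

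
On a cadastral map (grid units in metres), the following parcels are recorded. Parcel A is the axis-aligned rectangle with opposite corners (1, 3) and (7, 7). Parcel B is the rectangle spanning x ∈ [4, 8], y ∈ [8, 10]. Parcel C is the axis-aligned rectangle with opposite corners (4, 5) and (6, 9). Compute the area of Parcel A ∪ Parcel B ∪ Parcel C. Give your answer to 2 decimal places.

34.00

By inclusion–exclusion:
Individual areas: |Parcel A| = 24, |Parcel B| = 8, |Parcel C| = 8.
|Parcel A∩Parcel B| = 0 (no overlap).
|Parcel A∩Parcel C|: x∈[4,6], y∈[5,7] → 2·2 = 4.
|Parcel B∩Parcel C|: x∈[4,6], y∈[8,9] → 2·1 = 2.
|Parcel A∩Parcel B∩Parcel C| = 0.
|Parcel A ∪ Parcel B ∪ Parcel C| = 40 − 6 + 0 = 34.00.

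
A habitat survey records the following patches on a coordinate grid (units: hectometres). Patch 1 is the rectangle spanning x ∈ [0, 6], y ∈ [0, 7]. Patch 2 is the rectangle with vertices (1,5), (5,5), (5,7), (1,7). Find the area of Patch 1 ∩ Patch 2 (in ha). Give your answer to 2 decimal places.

|Patch 1∩Patch 2|: x∈[1,5], y∈[5,7] → 4·2 = 8.

8.00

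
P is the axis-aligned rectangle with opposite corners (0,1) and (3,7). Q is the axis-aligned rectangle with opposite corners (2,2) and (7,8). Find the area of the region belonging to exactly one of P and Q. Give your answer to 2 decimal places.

|P∩Q|: x∈[2,3], y∈[2,7] → 1·5 = 5.
|P △ Q| = |P| + |Q| − 2·|P∩Q| = 18 + 30 − 10 = 38.00.

38.00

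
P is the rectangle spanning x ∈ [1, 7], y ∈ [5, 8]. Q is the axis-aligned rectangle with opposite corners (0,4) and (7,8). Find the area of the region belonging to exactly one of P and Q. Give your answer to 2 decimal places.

10.00

|P∩Q|: x∈[1,7], y∈[5,8] → 6·3 = 18.
|P △ Q| = |P| + |Q| − 2·|P∩Q| = 18 + 28 − 36 = 10.00.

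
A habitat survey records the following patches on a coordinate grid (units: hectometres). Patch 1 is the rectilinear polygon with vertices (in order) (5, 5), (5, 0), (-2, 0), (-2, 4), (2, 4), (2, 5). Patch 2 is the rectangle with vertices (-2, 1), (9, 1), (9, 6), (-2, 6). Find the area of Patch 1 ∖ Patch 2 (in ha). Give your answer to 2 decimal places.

7.00

|Patch 1| = 31, |Patch 1∩Patch 2| = 24.
|Patch 1 ∖ Patch 2| = |Patch 1| − |Patch 1∩Patch 2| = 31 − 24 = 7.00.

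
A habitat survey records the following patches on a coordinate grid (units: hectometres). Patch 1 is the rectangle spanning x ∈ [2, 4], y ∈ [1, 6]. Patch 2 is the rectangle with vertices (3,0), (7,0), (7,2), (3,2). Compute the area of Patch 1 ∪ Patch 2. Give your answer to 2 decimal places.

By inclusion–exclusion:
Individual areas: |Patch 1| = 10, |Patch 2| = 8.
|Patch 1∩Patch 2|: x∈[3,4], y∈[1,2] → 1·1 = 1.
|Patch 1 ∪ Patch 2| = 18 − 1 = 17.00.

17.00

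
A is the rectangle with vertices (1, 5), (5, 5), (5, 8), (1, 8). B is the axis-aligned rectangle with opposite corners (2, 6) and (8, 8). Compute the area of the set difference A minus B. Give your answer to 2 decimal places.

6.00

|A∩B|: x∈[2,5], y∈[6,8] → 3·2 = 6.
|A| = 12.
|A ∖ B| = |A| − |A∩B| = 12 − 6 = 6.00.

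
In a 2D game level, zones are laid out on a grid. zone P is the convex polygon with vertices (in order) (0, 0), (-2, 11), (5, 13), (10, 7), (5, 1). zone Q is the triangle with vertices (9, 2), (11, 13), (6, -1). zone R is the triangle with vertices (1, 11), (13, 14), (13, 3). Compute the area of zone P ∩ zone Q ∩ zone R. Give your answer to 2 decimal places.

1.54

The intersection is the polygon with vertices (9.884,6.861), (8.929,5.714), (8.5,6), (9.2,7.96), (9.925,7.09).
By the shoelace formula its area is 1.54.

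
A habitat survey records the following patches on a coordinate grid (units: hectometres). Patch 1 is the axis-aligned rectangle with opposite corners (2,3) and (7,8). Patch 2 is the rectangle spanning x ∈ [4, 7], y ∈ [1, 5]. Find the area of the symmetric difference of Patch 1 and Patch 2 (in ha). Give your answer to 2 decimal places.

|Patch 1∩Patch 2|: x∈[4,7], y∈[3,5] → 3·2 = 6.
|Patch 1 △ Patch 2| = |Patch 1| + |Patch 2| − 2·|Patch 1∩Patch 2| = 25 + 12 − 12 = 25.00.

25.00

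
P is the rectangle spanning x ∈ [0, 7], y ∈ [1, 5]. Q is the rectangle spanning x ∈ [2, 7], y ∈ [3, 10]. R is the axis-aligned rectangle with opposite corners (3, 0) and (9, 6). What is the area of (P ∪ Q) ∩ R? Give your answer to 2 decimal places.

The region (P ∪ Q) ∩ R is the polygon with vertices (3,1), (3,6), (7,6), (7,5), (7,3), (7,1).
By the shoelace formula its area is 20.00.

20.00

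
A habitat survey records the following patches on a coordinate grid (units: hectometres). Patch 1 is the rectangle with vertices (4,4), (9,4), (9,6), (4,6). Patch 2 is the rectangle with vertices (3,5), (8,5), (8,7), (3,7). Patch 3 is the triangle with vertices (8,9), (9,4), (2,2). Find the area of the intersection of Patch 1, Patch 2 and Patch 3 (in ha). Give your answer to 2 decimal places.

3.00

The intersection is the polygon with vertices (8,6), (8,5), (4.571,5), (5.429,6).
By the shoelace formula its area is 3.00.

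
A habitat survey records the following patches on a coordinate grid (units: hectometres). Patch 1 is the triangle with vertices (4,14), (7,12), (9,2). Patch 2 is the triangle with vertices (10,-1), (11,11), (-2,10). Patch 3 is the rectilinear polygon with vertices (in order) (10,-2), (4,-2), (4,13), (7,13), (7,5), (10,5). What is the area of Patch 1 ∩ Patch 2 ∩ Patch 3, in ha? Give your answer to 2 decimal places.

4.03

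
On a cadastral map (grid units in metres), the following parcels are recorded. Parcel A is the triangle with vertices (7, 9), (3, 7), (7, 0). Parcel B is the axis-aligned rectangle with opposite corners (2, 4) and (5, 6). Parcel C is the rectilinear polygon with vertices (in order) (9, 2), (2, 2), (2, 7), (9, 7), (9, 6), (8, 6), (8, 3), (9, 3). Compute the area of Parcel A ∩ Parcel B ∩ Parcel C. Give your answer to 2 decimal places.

1.71

The intersection is the polygon with vertices (5,6), (5,4), (4.714,4), (3.571,6).
By the shoelace formula its area is 1.71.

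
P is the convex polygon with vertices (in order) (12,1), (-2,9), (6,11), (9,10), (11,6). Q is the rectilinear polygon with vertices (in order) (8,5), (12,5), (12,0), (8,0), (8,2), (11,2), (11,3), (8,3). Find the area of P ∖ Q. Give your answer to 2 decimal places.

52.80

|P| = 61, |P∩Q| = 8.2036.
|P ∖ Q| = |P| − |P∩Q| = 61 − 8.2036 = 52.80.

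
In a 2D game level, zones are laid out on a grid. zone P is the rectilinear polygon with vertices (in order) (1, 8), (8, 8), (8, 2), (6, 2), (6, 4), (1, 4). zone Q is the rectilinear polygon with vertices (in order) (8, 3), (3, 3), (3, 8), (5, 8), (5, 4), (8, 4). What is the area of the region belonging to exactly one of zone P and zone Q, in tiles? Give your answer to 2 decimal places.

|zone P| = 32, |zone Q| = 13, |zone P∩zone Q| = 10.
|zone P △ zone Q| = |zone P| + |zone Q| − 2·|zone P∩zone Q| = 32 + 13 − 20 = 25.00.

25.00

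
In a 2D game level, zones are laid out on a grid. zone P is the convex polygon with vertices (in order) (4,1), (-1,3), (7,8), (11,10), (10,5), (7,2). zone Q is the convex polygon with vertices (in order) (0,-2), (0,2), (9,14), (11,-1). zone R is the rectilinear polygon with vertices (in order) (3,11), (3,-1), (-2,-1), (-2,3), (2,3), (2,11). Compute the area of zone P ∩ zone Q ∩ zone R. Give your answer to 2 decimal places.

The intersection is the polygon with vertices (0.75,3), (2,3), (2,4.667), (2.294,5.059), (3,5.5), (3,1.4), (0.346,2.462).
By the shoelace formula its area is 4.89.

4.89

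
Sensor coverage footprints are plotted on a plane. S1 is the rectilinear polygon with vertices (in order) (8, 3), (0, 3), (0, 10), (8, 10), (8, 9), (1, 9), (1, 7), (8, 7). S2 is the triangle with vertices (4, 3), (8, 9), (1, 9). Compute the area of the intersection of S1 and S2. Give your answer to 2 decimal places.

9.33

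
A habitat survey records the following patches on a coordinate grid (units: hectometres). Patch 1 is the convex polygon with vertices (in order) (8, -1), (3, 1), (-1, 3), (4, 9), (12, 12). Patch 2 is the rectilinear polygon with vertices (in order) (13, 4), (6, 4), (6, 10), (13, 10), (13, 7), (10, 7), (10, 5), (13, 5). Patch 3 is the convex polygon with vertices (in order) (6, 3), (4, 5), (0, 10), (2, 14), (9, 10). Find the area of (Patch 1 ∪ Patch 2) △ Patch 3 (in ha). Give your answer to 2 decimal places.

|Patch 1 ∪ Patch 2| = 93.6603.
|(Patch 1 ∪ Patch 2) ∩ Patch 3| = 25.1317.
|(Patch 1 ∪ Patch 2) △ Patch 3| = 93.6603 + 50.5 − 50.2633 = 93.90.

93.90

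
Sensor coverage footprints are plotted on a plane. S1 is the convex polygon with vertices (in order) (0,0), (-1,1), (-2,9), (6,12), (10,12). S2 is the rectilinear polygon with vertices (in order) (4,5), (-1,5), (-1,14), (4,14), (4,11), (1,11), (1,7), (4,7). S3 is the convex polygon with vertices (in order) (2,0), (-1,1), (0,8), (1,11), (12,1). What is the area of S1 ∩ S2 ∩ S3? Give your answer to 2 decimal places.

The intersection is the polygon with vertices (1,7), (4,7), (4,5), (-0.429,5), (0,8), (0.667,10), (1,10.125).
By the shoelace formula its area is 11.00.

11.00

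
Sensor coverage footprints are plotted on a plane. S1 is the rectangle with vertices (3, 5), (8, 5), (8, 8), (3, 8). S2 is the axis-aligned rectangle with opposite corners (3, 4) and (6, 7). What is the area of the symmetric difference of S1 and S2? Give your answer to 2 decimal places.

|S1∩S2|: x∈[3,6], y∈[5,7] → 3·2 = 6.
|S1 △ S2| = |S1| + |S2| − 2·|S1∩S2| = 15 + 9 − 12 = 12.00.

12.00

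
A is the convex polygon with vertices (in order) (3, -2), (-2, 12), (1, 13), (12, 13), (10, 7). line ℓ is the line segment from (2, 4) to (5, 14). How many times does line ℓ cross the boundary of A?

The segment meets the boundary at (4.7,13).

1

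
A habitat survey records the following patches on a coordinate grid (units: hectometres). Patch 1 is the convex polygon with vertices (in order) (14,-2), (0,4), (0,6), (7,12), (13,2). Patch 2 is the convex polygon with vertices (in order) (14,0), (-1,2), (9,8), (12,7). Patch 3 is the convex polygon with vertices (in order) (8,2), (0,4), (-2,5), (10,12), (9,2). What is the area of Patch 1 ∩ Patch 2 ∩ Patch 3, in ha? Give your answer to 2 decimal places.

24.59

The intersection is the polygon with vertices (9,8), (9.5,7.833), (9.571,7.714), (9,2), (8,2), (1.647,3.588).
By the shoelace formula its area is 24.59.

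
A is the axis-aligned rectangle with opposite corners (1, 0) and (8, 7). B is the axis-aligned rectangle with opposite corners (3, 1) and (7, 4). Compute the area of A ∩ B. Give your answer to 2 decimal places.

12.00

|A∩B|: x∈[3,7], y∈[1,4] → 4·3 = 12.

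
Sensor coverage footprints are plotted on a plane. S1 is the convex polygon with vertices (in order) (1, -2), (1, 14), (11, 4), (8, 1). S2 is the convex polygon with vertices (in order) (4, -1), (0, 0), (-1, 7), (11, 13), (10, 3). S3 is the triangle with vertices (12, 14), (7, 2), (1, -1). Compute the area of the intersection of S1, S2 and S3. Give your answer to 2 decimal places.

The intersection is the polygon with vertices (8.765,6.235), (7,2), (2,-0.5), (1.465,-0.366), (7.346,7.654).
By the shoelace formula its area is 20.50.

20.50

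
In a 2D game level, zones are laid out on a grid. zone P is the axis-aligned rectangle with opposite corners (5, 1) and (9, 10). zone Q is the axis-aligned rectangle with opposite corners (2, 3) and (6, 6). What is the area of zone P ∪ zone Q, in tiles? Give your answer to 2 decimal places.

45.00

By inclusion–exclusion:
Individual areas: |zone P| = 36, |zone Q| = 12.
|zone P∩zone Q|: x∈[5,6], y∈[3,6] → 1·3 = 3.
|zone P ∪ zone Q| = 48 − 3 = 45.00.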